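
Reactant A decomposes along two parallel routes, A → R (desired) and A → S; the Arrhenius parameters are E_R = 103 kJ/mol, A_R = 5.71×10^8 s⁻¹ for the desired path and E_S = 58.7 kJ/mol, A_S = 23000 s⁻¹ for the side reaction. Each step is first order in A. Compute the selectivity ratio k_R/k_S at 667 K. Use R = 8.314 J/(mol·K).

With equal orders, S_{R/S} = k_R/k_S = (A_R/A_S)·exp[(E_S−E_R)/(RT)].
(E_S−E_R)/(RT) = (58.7−103)×10³/(8.314×667) = -44300/5545 = -7.989.
k_R/k_S = (5.71×10^8/23000)·exp(-7.989) = 24826 × 3.393×10^-4 = 8.42.
Since E_R > E_S, raising the temperature improves selectivity toward R.

8.42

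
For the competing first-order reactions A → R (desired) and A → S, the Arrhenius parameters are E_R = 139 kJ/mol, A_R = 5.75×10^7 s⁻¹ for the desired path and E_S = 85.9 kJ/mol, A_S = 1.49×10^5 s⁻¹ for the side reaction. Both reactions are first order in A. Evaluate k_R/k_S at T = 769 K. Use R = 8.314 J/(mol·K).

0.0954

k_R/k_S = (A_R/A_S)·exp[−(E_R−E_S)/(RT)] = (A_R/A_S)·exp[(E_S−E_R)/(RT)].
(E_S−E_R)/(RT) = (85.9−139)×10³/(8.314×769) = -53100/6393 = -8.305.
k_R/k_S = (5.75×10^7/1.49×10^5)·exp(-8.305) = 385.9 × 2.472×10^-4 = 0.0954.
Since E_R > E_S, raising the temperature improves selectivity toward R.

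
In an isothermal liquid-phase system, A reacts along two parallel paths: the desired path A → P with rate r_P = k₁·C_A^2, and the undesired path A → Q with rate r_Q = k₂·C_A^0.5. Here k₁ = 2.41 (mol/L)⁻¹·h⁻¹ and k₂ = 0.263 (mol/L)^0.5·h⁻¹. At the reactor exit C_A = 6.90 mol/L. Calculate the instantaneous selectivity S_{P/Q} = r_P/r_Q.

S_{P/Q} = r_P/r_Q = (k₁·C_A^2)/(k₂·C_A^0.5) = (k₁/k₂)·C_A^1.5.
= (2.41×6.900^2) / (0.263×6.900^0.5) = 114.7/0.6908 = 166.
Since the desired path is higher order in A, keeping C_A high (PFR or concentrated feed) favours P.

166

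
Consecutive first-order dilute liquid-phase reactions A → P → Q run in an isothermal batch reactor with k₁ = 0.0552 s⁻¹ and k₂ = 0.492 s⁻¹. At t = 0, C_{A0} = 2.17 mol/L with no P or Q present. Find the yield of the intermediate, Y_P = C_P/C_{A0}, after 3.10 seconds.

0.0790

For first-order series with pure A initially, C_P(t) = k₁C_{A0}/(k₂−k₁)·(e^(−k₁t) − e^(−k₂t)).
e^(−k₁t) = e^(−0.0552×3.10) = e^(−0.1711) = 0.8427; e^(−k₂t) = e^(−1.525) = 0.2176.
C_P = 0.0552×2.17/(0.492−0.0552) × (0.8427−0.2176) = 0.2742×0.6251 = 0.1714 mol/L.
Y_P = C_P/C_{A0} = 0.1714/2.17 = 0.0790.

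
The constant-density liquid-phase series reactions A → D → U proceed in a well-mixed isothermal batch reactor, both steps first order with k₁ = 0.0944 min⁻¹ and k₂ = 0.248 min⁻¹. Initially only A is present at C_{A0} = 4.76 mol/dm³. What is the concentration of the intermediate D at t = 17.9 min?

For first-order series with pure A initially, C_D(t) = k₁C_{A0}/(k₂−k₁)·(e^(−k₁t) − e^(−k₂t)).
e^(−k₁t) = e^(−0.0944×17.9) = e^(−1.690) = 0.1846; e^(−k₂t) = e^(−4.439) = 0.01181.
C_D = 0.0944×4.76/(0.248−0.0944) × (0.1846−0.01181) = 2.925×0.1728 = 0.5054 mol/dm³.

0.505 mol/dm³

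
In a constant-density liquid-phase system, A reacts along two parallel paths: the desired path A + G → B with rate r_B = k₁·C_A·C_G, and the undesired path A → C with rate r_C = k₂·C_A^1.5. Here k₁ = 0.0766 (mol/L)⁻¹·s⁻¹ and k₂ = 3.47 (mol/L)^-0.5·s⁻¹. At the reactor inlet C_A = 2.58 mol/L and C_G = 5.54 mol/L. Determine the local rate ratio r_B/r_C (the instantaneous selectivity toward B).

S_{B/C} = r_B/r_C = (k₁·C_A·C_G)/(k₂·C_A^1.5) = (k₁/k₂)·C_A^-0.5·C_G.
= (0.0766×2.580×5.540) / (3.47×2.580^1.5) = 1.095/14.38 = 0.0761.
The undesired path is higher order in A, so low C_A (CSTR or dilute feed) favours B.

0.0761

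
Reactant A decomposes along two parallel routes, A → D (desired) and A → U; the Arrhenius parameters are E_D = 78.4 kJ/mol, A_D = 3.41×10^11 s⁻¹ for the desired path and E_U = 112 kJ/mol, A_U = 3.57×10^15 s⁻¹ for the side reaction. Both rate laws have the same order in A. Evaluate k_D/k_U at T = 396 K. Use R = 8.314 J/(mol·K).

Since both paths have the same order in A, the concentration cancels and S_{D/U} = k_D/k_U = (A_D/A_U)·exp[(E_U−E_D)/(RT)].
(E_U−E_D)/(RT) = (112−78.4)×10³/(8.314×396) = 33600/3292 = 10.21.
k_D/k_U = (3.41×10^11/3.57×10^15)·exp(10.21) = 9.552×10^-5 × 27051 = 2.58.
Since E_D < E_U, lowering the temperature improves selectivity toward D.

2.58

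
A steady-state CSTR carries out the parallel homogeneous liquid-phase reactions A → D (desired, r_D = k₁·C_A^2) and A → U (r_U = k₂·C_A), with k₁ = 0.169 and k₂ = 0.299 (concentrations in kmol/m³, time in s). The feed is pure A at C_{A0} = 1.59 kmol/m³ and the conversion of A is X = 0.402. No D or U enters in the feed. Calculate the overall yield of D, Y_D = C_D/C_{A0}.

Exit C_A = C_{A0}(1−X) = 1.59×0.598 = 0.9508 kmol/m³.
A CSTR operates uniformly at the exit composition, giving r_D = 0.1528 and r_U = 0.2843 (each k·C_A^n at C_A = 0.9508).
Fraction of consumed A going to D: r_D/(r_D+r_U) = 0.3496.
C_D = 0.3496·C_{A0}·X = 0.3496×1.59×0.402 = 0.223 kmol/m³; Y_D = C_D/C_{A0} = 0.141.

0.141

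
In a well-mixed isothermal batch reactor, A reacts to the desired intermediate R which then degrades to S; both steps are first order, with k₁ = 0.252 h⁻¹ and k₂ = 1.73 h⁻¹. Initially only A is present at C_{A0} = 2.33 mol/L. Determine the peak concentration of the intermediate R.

Evaluating C_R at t_opt = ln(k₂/k₁)/(k₂−k₁) gives C_{R,max}/C_{A0} = (k₁/k₂)^[k₂/(k₂−k₁)].
= (0.252/1.73)^(1.73/(1.73−0.252)) = (0.1457)^(1.171) = 0.1049.
C_{R,max} = 0.1049×2.33 = 0.244 mol/L.

0.244 mol/L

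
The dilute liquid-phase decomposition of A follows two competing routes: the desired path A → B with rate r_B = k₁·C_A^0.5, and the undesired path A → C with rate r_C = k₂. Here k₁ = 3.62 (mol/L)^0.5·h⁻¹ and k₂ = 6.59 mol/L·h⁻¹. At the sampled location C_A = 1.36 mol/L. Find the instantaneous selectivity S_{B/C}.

0.641

S_{B/C} = r_B/r_C = (k₁·C_A^0.5)/(k₂) = (k₁/k₂)·C_A^0.5.
= (3.62×1.360^0.5) / (6.59) = 4.222/6.590 = 0.641.
Since the desired path is higher order in A, keeping C_A high (PFR or concentrated feed) favours B.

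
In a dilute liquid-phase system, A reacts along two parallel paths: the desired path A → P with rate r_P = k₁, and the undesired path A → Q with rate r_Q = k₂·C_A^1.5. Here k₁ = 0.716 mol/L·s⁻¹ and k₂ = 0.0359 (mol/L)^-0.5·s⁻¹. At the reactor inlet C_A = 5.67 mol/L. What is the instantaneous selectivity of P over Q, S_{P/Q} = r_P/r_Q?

S_{P/Q} = r_P/r_Q = (k₁)/(k₂·C_A^1.5) = (k₁/k₂)·C_A^-1.5.
= (0.716) / (0.0359×5.670^1.5) = 0.7160/0.4847 = 1.48.

1.48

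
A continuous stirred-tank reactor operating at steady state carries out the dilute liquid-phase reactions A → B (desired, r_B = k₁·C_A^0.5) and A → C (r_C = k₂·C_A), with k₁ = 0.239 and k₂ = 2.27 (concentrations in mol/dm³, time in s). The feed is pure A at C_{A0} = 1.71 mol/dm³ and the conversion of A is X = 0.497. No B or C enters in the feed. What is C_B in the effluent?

Exit C_A = C_{A0}(1−X) = 1.71×0.503 = 0.8601 mol/dm³.
Rates in a CSTR are evaluated at the outlet concentration: r_B = 0.239×0.8601^0.5 = 0.2217, r_C = 2.27×0.8601 = 1.952.
Fraction of consumed A going to B: r_B/(r_B+r_C) = 0.1020.
C_B = 0.1020·C_{A0}·X = 0.1020×1.71×0.497 = 0.0866 mol/dm³.

0.0866 mol/dm³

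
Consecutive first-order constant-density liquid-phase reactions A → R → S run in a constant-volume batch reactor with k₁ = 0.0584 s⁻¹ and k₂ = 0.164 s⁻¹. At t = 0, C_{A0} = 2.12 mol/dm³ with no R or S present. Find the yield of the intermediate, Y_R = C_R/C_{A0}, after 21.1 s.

The intermediate concentration in a first-order A→B→C sequence is C_R = k₁C_{A0}(e^(−k₁t) − e^(−k₂t))/(k₂−k₁).
e^(−k₁t) = e^(−0.0584×21.1) = e^(−1.232) = 0.2916; e^(−k₂t) = e^(−3.460) = 0.03142.
C_R = 0.0584×2.12/(0.164−0.0584) × (0.2916−0.03142) = 1.172×0.2602 = 0.3051 mol/dm³.
Y_R = C_R/C_{A0} = 0.3051/2.12 = 0.144.

0.144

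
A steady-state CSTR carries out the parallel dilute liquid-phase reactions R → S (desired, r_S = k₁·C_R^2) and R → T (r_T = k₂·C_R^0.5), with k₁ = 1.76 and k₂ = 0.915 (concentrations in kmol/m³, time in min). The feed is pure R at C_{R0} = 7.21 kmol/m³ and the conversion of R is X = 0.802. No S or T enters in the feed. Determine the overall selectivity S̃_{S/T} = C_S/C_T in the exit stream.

Exit C_R = C_{R0}(1−X) = 7.21×0.198 = 1.428 kmol/m³.
A CSTR operates uniformly at the exit composition, giving r_S = 3.587 and r_T = 1.093 (each k·C_R^n at C_R = 1.428).
Overall selectivity = C_S/C_T = r_Sτ/(r_Tτ) = r_S/r_T = 3.28.

3.28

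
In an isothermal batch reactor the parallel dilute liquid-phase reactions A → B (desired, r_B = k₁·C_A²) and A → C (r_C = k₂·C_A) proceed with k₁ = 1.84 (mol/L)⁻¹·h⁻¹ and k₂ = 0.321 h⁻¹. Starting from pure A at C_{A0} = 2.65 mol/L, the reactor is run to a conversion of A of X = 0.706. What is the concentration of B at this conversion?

C_A = C_{A0}(1−X) = 0.7791 mol/L.
Along a PFR/batch, dC_C/dC_A = −r_C/(r_B+r_C) = −k₂/(k₂+k₁·C_A).
Integrating from C_{A0} to C_A: C_C = (0.321/1.84)·ln[(0.321+1.84·2.65)/(0.321+1.84·0.779)] = 0.1745·ln(5.197/1.755) = 0.1894 mol/L.
Then C_B = (C_{A0}−C_A) − C_C = 1.871 − 0.1894 = 1.681 mol/L.

1.68 mol/L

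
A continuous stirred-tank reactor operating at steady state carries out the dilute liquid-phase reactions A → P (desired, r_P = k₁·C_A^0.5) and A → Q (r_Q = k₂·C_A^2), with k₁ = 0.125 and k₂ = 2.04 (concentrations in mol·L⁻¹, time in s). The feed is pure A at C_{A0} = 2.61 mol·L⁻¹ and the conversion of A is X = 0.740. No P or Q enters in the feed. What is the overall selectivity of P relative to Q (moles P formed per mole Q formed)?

Exit C_A = C_{A0}(1−X) = 2.61×0.260 = 0.6786 mol·L⁻¹.
In a CSTR the entire volume is at exit conditions, so r_P = 0.125×0.6786^0.5 = 0.1030 and r_Q = 2.04×0.6786^2 = 0.9394.
Overall selectivity = C_P/C_Q = r_Pτ/(r_Qτ) = r_P/r_Q = 0.110.

0.110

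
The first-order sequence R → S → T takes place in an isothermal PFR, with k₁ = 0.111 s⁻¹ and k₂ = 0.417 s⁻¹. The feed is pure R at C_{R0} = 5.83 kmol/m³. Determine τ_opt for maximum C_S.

4.33 s

The intermediate peaks when r₁ = r₂, i.e. k₁e^(−k₁τ) = k₂e^(−k₂τ), giving τ_opt = ln(k₂/k₁)/(k₂−k₁).
= ln(0.417/0.111)/(0.417−0.111) = ln(3.757)/0.3060 = 1.324/0.3060 = 4.33 s.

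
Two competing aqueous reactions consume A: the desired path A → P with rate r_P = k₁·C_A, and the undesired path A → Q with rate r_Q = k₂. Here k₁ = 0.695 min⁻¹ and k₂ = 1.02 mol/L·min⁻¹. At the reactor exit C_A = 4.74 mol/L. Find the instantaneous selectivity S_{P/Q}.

3.23

S_{P/Q} = r_P/r_Q = (k₁·C_A)/(k₂) = (k₁/k₂)·C_A.
= (0.695×4.740) / (1.02) = 3.294/1.020 = 3.23.
Since the desired path is higher order in A, keeping C_A high (PFR or concentrated feed) favours P.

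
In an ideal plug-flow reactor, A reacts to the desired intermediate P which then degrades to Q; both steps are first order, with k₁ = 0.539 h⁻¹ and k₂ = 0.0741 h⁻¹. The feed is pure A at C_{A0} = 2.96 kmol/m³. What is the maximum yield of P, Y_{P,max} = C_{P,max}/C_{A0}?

0.729

For a first-order series the maximum intermediate yield is C_{P,max}/C_{A0} = (k₁/k₂)^[k₂/(k₂−k₁)].
= (0.539/0.0741)^(0.0741/(0.0741−0.539)) = (7.274)^(-0.1594) = 0.7289.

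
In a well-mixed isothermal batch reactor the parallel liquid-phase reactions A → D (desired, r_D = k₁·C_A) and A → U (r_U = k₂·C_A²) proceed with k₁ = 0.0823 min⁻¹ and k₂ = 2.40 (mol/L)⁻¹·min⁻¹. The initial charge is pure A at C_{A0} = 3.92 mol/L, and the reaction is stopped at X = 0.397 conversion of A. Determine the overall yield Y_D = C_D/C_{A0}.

0.00438

C_A = C_{A0}(1−X) = 2.364 mol/L.
Along a PFR/batch, dC_D/dC_A = −r_D/(r_D+r_U) = −k₁/(k₁+k₂·C_A).
Integrating from C_{A0} to C_A: C_D = (0.0823/2.40)·ln[(0.0823+2.40·3.92)/(0.0823+2.40·2.36)] = 0.03429·ln(9.490/5.755) = 0.01715 mol/L.
Y_D = C_D/C_{A0} = 0.01715/3.92 = 0.00438.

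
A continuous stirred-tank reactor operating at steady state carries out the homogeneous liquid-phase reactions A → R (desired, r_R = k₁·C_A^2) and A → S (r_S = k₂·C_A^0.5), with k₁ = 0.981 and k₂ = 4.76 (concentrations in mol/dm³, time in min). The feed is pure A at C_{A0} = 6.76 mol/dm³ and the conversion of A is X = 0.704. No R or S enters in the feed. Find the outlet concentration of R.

Exit C_A = C_{A0}(1−X) = 6.76×0.296 = 2.001 mol/dm³.
In a CSTR the entire volume is at exit conditions, so r_R = 0.981×2.001^2 = 3.928 and r_S = 4.76×2.001^0.5 = 6.733.
Fraction of consumed A going to R: r_R/(r_R+r_S) = 0.3684.
C_R = 0.3684·C_{A0}·X = 0.3684×6.76×0.704 = 1.75 mol/dm³.

1.75 mol/dm³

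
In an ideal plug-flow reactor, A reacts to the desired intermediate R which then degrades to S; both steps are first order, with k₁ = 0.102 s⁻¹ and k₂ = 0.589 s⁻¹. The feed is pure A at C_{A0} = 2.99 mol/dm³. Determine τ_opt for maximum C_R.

3.60 s

Setting dC_R/dτ = 0 gives τ_opt = ln(k₂/k₁)/(k₂−k₁).
= ln(0.589/0.102)/(0.589−0.102) = ln(5.775)/0.4870 = 1.753/0.4870 = 3.60 s.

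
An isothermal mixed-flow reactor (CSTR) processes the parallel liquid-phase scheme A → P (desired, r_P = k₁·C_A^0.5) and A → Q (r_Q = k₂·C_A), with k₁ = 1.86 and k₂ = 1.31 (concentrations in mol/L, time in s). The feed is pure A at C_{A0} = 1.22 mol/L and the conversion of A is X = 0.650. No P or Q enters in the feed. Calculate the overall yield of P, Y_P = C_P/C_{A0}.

0.445

Exit C_A = C_{A0}(1−X) = 1.22×0.350 = 0.4270 mol/L.
A CSTR operates uniformly at the exit composition, giving r_P = 1.215 and r_Q = 0.5594 (each k·C_A^n at C_A = 0.4270).
Fraction of consumed A going to P: r_P/(r_P+r_Q) = 0.6848.
C_P = 0.6848·C_{A0}·X = 0.6848×1.22×0.650 = 0.543 mol/L; Y_P = C_P/C_{A0} = 0.445.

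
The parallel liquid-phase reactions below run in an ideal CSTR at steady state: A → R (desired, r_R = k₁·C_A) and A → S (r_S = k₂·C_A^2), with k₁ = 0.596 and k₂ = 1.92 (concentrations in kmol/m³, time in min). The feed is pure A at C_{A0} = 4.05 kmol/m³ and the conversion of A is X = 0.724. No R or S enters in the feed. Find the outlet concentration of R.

0.637 kmol/m³

Exit C_A = C_{A0}(1−X) = 4.05×0.276 = 1.118 kmol/m³.
Rates in a CSTR are evaluated at the outlet concentration: r_R = 0.596×1.118 = 0.6662, r_S = 1.92×1.118^2 = 2.399.
Fraction of consumed A going to R: r_R/(r_R+r_S) = 0.2173.
C_R = 0.2173·C_{A0}·X = 0.2173×4.05×0.724 = 0.637 kmol/m³.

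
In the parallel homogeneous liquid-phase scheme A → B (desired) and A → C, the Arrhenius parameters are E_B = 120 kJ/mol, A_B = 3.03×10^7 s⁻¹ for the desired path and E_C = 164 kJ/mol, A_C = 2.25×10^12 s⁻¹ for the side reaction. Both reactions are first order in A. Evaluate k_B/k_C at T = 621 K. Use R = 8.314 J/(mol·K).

Since both paths have the same order in A, the concentration cancels and S_{B/C} = k_B/k_C = (A_B/A_C)·exp[(E_C−E_B)/(RT)].
(E_C−E_B)/(RT) = (164−120)×10³/(8.314×621) = 44000/5163 = 8.522.
k_B/k_C = (3.03×10^7/2.25×10^12)·exp(8.522) = 1.347×10^-5 × 5025 = 0.0677.
Since E_B < E_C, lowering the temperature improves selectivity toward B.

0.0677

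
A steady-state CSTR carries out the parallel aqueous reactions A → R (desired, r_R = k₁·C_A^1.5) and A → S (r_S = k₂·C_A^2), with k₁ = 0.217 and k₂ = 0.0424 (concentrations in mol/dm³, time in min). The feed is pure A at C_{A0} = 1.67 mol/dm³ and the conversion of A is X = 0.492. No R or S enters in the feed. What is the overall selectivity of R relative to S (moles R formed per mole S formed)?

5.56

Exit C_A = C_{A0}(1−X) = 1.67×0.508 = 0.8484 mol/dm³.
In a CSTR the entire volume is at exit conditions, so r_R = 0.217×0.8484^1.5 = 0.1696 and r_S = 0.0424×0.8484^2 = 0.03052.
Overall selectivity = C_R/C_S = r_Rτ/(r_Sτ) = r_R/r_S = 5.56.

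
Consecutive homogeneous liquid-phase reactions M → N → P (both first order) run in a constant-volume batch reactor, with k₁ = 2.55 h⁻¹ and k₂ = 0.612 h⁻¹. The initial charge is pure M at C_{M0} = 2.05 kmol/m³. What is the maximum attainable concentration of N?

Evaluating C_N at t_opt = ln(k₂/k₁)/(k₂−k₁) gives C_{N,max}/C_{M0} = (k₁/k₂)^[k₂/(k₂−k₁)].
= (2.55/0.612)^(0.612/(0.612−2.55)) = (4.167)^(-0.3158) = 0.6372.
C_{N,max} = 0.6372×2.05 = 1.31 kmol/m³.

1.31 kmol/m³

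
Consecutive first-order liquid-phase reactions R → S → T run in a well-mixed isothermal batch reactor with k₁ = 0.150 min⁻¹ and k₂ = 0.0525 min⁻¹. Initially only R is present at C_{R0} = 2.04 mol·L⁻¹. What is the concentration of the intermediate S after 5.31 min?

For first-order series with pure R initially, C_S(t) = k₁C_{R0}/(k₂−k₁)·(e^(−k₁t) − e^(−k₂t)).
e^(−k₁t) = e^(−0.150×5.31) = e^(−0.7965) = 0.4509; e^(−k₂t) = e^(−0.2788) = 0.7567.
C_S = 0.150×2.04/(0.0525−0.150) × (0.4509−0.7567) = (-3.138)×(-0.3058) = 0.9598 mol·L⁻¹.

0.960 mol·L⁻¹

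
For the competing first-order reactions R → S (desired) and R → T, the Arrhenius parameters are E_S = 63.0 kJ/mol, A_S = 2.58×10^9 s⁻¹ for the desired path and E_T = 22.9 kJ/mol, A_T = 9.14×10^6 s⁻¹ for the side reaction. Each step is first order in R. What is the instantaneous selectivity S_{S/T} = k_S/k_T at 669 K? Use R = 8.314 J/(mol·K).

Since both paths have the same order in R, the concentration cancels and S_{S/T} = k_S/k_T = (A_S/A_T)·exp[(E_T−E_S)/(RT)].
(E_T−E_S)/(RT) = (22.9−63.0)×10³/(8.314×669) = -40100/5562 = -7.210.
k_S/k_T = (2.58×10^9/9.14×10^6)·exp(-7.210) = 282.3 × 7.395×10^-4 = 0.209.

0.209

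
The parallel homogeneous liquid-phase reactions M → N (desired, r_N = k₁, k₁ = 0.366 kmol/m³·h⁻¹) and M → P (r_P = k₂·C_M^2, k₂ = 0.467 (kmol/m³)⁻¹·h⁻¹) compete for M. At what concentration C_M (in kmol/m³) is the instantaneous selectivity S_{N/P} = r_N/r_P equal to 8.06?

0.312 kmol/m³

S_{N/P} = (k₁/k₂)·C_M^-2 ⇒ C_M = (S·k₂/k₁)^(-0.5).
= (8.06×0.467/0.366)^(-0.5) = (10.28)^(-0.5) = 0.312 kmol/m³.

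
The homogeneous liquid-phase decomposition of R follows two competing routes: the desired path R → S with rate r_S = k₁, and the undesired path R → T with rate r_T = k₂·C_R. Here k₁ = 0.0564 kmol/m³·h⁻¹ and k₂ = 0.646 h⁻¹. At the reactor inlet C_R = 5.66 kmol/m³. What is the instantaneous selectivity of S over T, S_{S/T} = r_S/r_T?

S_{S/T} = r_S/r_T = (k₁)/(k₂·C_R) = (k₁/k₂)·C_R⁻¹.
= (0.0564) / (0.646×5.660) = 0.05640/3.656 = 0.0154.

0.0154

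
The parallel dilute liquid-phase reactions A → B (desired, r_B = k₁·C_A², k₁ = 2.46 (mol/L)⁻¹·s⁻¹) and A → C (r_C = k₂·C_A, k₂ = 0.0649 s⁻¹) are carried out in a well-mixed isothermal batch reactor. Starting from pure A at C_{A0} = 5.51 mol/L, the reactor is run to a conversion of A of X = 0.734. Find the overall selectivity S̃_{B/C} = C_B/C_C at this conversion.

C_A = C_{A0}(1−X) = 1.466 mol/L.
Along a PFR/batch, dC_C/dC_A = −r_C/(r_B+r_C) = −k₂/(k₂+k₁·C_A).
Integrating from C_{A0} to C_A: C_C = (0.0649/2.46)·ln[(0.0649+2.46·5.51)/(0.0649+2.46·1.47)] = 0.02638·ln(13.62/3.670) = 0.03459 mol/L.
Then C_B = (C_{A0}−C_A) − C_C = 4.044 − 0.03459 = 4.010 mol/L.
S̃_{B/C} = C_B/C_C = 4.010/0.03459 = 116.

116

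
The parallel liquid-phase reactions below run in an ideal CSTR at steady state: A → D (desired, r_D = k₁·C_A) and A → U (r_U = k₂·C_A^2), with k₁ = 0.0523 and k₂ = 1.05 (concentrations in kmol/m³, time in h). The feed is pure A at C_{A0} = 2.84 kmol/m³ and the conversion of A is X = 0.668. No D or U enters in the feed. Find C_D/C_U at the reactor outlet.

0.0528

Exit C_A = C_{A0}(1−X) = 2.84×0.332 = 0.9429 kmol/m³.
Rates in a CSTR are evaluated at the outlet concentration: r_D = 0.0523×0.9429 = 0.04931, r_U = 1.05×0.9429^2 = 0.9335.
Overall selectivity = C_D/C_U = r_Dτ/(r_Uτ) = r_D/r_U = 0.0528.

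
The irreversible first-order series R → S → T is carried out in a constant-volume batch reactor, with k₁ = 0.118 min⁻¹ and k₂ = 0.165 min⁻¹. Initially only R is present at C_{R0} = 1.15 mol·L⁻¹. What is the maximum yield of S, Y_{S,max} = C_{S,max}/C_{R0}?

At the optimum, C_{S,max}/C_{R0} = (k₁/k₂)^[k₂/(k₂−k₁)].
= (0.118/0.165)^(0.165/(0.165−0.118)) = (0.7152)^(3.511) = 0.3082.

0.308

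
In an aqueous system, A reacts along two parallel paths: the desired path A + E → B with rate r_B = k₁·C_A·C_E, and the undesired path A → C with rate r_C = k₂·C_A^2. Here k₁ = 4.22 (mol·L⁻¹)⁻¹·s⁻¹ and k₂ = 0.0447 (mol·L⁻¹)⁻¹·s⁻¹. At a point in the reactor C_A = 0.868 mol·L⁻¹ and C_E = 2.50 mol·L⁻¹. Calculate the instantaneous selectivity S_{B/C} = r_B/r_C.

272

S_{B/C} = r_B/r_C = (k₁·C_A·C_E)/(k₂·C_A^2) = (k₁/k₂)·C_A⁻¹·C_E.
= (4.22×0.8680×2.500) / (0.0447×0.8680^2) = 9.157/0.03368 = 272.
The undesired path is higher order in A, so low C_A (CSTR or dilute feed) favours B.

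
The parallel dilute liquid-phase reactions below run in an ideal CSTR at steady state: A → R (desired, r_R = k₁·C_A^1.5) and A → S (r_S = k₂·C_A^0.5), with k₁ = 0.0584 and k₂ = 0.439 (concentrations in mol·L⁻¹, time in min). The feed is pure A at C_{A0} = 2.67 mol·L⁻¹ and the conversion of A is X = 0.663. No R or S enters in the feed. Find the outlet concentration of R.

Exit C_A = C_{A0}(1−X) = 2.67×0.337 = 0.8998 mol·L⁻¹.
Rates in a CSTR are evaluated at the outlet concentration: r_R = 0.0584×0.8998^1.5 = 0.04985, r_S = 0.439×0.8998^0.5 = 0.4164.
Fraction of consumed A going to R: r_R/(r_R+r_S) = 0.1069.
C_R = 0.1069·C_{A0}·X = 0.1069×2.67×0.663 = 0.189 mol·L⁻¹.

0.189 mol·L⁻¹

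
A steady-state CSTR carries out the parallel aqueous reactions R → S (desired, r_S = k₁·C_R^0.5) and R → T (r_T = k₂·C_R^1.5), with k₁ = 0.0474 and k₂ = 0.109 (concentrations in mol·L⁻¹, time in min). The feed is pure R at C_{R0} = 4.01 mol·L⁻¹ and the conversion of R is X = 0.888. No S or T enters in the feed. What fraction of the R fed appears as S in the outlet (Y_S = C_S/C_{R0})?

Exit C_R = C_{R0}(1−X) = 4.01×0.112 = 0.4491 mol·L⁻¹.
In a CSTR the entire volume is at exit conditions, so r_S = 0.0474×0.4491^0.5 = 0.03177 and r_T = 0.109×0.4491^1.5 = 0.03281.
Fraction of consumed R going to S: r_S/(r_S+r_T) = 0.4919.
C_S = 0.4919·C_{R0}·X = 0.4919×4.01×0.888 = 1.75 mol·L⁻¹; Y_S = C_S/C_{R0} = 0.437.

0.437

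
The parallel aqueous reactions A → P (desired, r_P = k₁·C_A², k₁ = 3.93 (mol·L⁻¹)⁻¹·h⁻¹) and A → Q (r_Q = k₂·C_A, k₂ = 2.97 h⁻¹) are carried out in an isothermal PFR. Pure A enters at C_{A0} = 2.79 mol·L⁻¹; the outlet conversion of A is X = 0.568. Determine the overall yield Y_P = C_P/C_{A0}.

C_A = C_{A0}(1−X) = 1.205 mol·L⁻¹.
Along a PFR/batch, dC_Q/dC_A = −r_Q/(r_P+r_Q) = −k₂/(k₂+k₁·C_A).
Integrating from C_{A0} to C_A: C_Q = (2.97/3.93)·ln[(2.97+3.93·2.79)/(2.97+3.93·1.21)] = 0.7557·ln(13.93/7.707) = 0.4476 mol·L⁻¹.
Then C_P = (C_{A0}−C_A) − C_Q = 1.585 − 0.4476 = 1.137 mol·L⁻¹.
Y_P = C_P/C_{A0} = 1.137/2.79 = 0.408.

0.408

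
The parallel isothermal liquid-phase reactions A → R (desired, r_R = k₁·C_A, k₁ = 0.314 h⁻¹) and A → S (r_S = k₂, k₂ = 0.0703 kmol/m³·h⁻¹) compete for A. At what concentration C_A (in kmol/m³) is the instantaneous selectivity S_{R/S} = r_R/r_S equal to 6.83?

1.53 kmol/m³

S_{R/S} = (k₁/k₂)·C_A ⇒ C_A = S·k₂/k₁.
= 6.83×0.0703/0.314 = 1.53 kmol/m³.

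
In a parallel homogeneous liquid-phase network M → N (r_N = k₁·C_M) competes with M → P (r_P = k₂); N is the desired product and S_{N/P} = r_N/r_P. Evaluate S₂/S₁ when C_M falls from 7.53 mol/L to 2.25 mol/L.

0.299

S_{N/P} = (k₁/k₂)·C_M, so S₂/S₁ = (C_{M,2}/C_{M,1}).
= 2.25/7.53 = 0.299.
Selectivity toward N falls as C_M falls — high-concentration operation is favoured.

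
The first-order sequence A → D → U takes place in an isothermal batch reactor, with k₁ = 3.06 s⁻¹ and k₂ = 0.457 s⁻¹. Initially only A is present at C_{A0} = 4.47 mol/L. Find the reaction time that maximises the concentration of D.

Setting dC_D/dt = 0 gives t_opt = ln(k₂/k₁)/(k₂−k₁).
= ln(0.457/3.06)/(0.457−3.06) = ln(0.1493)/-2.603 = -1.901/-2.603 = 0.730 s.

0.730 s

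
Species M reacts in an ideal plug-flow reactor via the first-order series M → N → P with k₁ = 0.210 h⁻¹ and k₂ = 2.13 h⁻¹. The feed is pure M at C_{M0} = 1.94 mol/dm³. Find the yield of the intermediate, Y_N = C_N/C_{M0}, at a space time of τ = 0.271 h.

For first-order series with pure M initially, C_N(τ) = k₁C_{M0}/(k₂−k₁)·(e^(−k₁τ) − e^(−k₂τ)).
e^(−k₁τ) = e^(−0.210×0.271) = e^(−0.05691) = 0.9447; e^(−k₂τ) = e^(−0.5772) = 0.5615.
C_N = 0.210×1.94/(2.13−0.210) × (0.9447−0.5615) = 0.2122×0.3832 = 0.08132 mol/dm³.
Y_N = C_N/C_{M0} = 0.08132/1.94 = 0.0419.

0.0419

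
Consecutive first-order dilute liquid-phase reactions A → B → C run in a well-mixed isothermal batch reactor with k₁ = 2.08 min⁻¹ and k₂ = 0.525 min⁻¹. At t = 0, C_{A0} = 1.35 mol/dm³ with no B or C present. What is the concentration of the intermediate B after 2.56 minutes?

0.462 mol/dm³

The intermediate concentration in a first-order A→B→C sequence is C_B = k₁C_{A0}(e^(−k₁t) − e^(−k₂t))/(k₂−k₁).
e^(−k₁t) = e^(−2.08×2.56) = e^(−5.325) = 0.004869; e^(−k₂t) = e^(−1.344) = 0.2608.
C_B = 2.08×1.35/(0.525−2.08) × (0.004869−0.2608) = (-1.806)×(-0.2559) = 0.4622 mol/dm³.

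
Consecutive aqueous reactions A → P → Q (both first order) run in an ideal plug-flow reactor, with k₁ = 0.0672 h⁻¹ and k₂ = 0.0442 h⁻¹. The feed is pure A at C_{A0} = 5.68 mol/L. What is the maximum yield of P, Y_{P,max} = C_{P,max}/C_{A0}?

0.447

For a first-order series the maximum intermediate yield is C_{P,max}/C_{A0} = (k₁/k₂)^[k₂/(k₂−k₁)].
= (0.0672/0.0442)^(0.0442/(0.0442−0.0672)) = (1.520)^(-1.922) = 0.4470.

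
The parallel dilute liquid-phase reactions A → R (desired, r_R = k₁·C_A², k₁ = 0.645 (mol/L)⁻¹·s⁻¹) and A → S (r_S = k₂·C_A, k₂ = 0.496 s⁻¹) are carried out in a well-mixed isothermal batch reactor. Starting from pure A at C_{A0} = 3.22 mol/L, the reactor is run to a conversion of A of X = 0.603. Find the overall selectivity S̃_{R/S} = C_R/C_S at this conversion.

2.79

C_A = C_{A0}(1−X) = 1.278 mol/L.
Along a PFR/batch, dC_S/dC_A = −r_S/(r_R+r_S) = −k₂/(k₂+k₁·C_A).
Integrating from C_{A0} to C_A: C_S = (0.496/0.645)·ln[(0.496+0.645·3.22)/(0.496+0.645·1.28)] = 0.7690·ln(2.573/1.321) = 0.5129 mol/L.
Then C_R = (C_{A0}−C_A) − C_S = 1.942 − 0.5129 = 1.429 mol/L.
S̃_{R/S} = C_R/C_S = 1.429/0.5129 = 2.79.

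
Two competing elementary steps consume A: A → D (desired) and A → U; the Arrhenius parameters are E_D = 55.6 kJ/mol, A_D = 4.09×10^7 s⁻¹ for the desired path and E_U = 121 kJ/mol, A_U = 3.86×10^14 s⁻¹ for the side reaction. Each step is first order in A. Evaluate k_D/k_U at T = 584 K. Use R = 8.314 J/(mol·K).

k_D/k_U = (A_D/A_U)·exp[−(E_D−E_U)/(RT)] = (A_D/A_U)·exp[(E_U−E_D)/(RT)].
(E_U−E_D)/(RT) = (121−55.6)×10³/(8.314×584) = 65400/4855 = 13.47.
k_D/k_U = (4.09×10^7/3.86×10^14)·exp(13.47) = 1.060×10^-7 × 7.076×10^5 = 0.0750.
Since E_D < E_U, lowering the temperature improves selectivity toward D.

0.0750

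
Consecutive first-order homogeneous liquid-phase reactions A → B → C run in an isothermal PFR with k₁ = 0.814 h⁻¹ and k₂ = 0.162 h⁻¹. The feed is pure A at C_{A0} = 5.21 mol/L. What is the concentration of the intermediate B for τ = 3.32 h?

The intermediate concentration in a first-order A→B→C sequence is C_B = k₁C_{A0}(e^(−k₁τ) − e^(−k₂τ))/(k₂−k₁).
e^(−k₁τ) = e^(−0.814×3.32) = e^(−2.702) = 0.06704; e^(−k₂τ) = e^(−0.5378) = 0.5840.
C_B = 0.814×5.21/(0.162−0.814) × (0.06704−0.5840) = (-6.505)×(-0.5170) = 3.363 mol/L.

3.36 mol/L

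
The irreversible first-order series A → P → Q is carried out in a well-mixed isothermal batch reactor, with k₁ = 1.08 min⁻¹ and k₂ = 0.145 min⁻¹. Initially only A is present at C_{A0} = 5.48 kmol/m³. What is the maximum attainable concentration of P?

At the optimum, C_{P,max}/C_{A0} = (k₁/k₂)^[k₂/(k₂−k₁)].
= (1.08/0.145)^(0.145/(0.145−1.08)) = (7.448)^(-0.1551) = 0.7324.
C_{P,max} = 0.7324×5.48 = 4.01 kmol/m³.

4.01 kmol/m³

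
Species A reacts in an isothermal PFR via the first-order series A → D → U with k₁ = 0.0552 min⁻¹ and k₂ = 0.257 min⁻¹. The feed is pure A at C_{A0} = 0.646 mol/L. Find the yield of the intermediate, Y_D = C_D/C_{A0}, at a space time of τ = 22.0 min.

0.0803

Solving the coupled first-order balances gives C_D(τ) = [k₁/(k₂−k₁)]·C_{A0}·(e^(−k₁τ) − e^(−k₂τ)).
e^(−k₁τ) = e^(−0.0552×22.0) = e^(−1.214) = 0.2969; e^(−k₂τ) = e^(−5.654) = 0.003503.
C_D = 0.0552×0.646/(0.257−0.0552) × (0.2969−0.003503) = 0.1767×0.2934 = 0.05184 mol/L.
Y_D = C_D/C_{A0} = 0.05184/0.646 = 0.0803.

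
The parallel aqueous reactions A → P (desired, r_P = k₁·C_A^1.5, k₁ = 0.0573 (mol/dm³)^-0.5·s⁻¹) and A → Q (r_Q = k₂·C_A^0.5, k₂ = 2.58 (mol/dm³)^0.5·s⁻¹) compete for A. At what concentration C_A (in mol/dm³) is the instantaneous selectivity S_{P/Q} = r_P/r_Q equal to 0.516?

S_{P/Q} = (k₁/k₂)·C_A ⇒ C_A = S·k₂/k₁.
= 0.516×2.58/0.0573 = 23.2 mol/dm³.

23.2 mol/dm³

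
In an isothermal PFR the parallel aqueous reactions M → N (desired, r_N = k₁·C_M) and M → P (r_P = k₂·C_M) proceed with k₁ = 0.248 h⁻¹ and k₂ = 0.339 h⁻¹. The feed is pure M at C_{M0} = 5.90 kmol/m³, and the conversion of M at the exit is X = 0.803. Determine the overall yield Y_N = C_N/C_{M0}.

C_M = C_{M0}(1−X) = 1.162 kmol/m³.
Both paths are first order in M, so the instantaneous fraction to N is constant: dC_N/d(−C_M) = k₁/(k₁+k₂) = 0.4225.
C_N = 0.4225·(C_{M0}−C_M) = 0.4225×4.738 = 2.00 kmol/m³.
Y_N = C_N/C_{M0} = 2.002/5.90 = 0.339.

0.339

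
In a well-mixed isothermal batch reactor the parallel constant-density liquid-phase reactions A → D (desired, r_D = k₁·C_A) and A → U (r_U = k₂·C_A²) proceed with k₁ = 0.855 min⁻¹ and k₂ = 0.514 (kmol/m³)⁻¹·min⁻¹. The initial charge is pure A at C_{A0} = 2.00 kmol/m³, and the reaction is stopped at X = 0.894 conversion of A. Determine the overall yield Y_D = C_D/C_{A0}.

0.557

C_A = C_{A0}(1−X) = 0.2120 kmol/m³.
Along a PFR/batch, dC_D/dC_A = −r_D/(r_D+r_U) = −k₁/(k₁+k₂·C_A).
Integrating from C_{A0} to C_A: C_D = (0.855/0.514)·ln[(0.855+0.514·2.00)/(0.855+0.514·0.212)] = 1.663·ln(1.883/0.9640) = 1.114 kmol/m³.
Y_D = C_D/C_{A0} = 1.114/2.00 = 0.557.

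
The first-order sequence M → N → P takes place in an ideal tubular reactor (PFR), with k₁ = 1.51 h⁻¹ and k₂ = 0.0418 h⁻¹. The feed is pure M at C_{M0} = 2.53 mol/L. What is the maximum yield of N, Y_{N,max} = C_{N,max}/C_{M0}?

At the optimum, C_{N,max}/C_{M0} = (k₁/k₂)^[k₂/(k₂−k₁)].
= (1.51/0.0418)^(0.0418/(0.0418−1.51)) = (36.12)^(-0.02847) = 0.9029.

0.903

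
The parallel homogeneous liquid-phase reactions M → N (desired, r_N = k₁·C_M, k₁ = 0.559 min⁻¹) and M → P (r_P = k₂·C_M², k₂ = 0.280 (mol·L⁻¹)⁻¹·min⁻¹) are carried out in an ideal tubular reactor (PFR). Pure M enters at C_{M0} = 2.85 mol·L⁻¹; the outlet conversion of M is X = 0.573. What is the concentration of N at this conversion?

0.820 mol·L⁻¹

C_M = C_{M0}(1−X) = 1.217 mol·L⁻¹.
Along a PFR/batch, dC_N/dC_M = −r_N/(r_N+r_P) = −k₁/(k₁+k₂·C_M).
Integrating from C_{M0} to C_M: C_N = (0.559/0.280)·ln[(0.559+0.280·2.85)/(0.559+0.280·1.22)] = 1.996·ln(1.357/0.8997) = 0.8204 mol·L⁻¹.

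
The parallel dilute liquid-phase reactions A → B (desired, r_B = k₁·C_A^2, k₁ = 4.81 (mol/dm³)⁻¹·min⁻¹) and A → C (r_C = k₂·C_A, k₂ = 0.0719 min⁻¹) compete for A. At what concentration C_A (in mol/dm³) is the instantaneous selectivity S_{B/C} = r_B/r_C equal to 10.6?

S_{B/C} = (k₁/k₂)·C_A ⇒ C_A = S·k₂/k₁.
= 10.6×0.0719/4.81 = 0.158 mol/dm³.

0.158 mol/dm³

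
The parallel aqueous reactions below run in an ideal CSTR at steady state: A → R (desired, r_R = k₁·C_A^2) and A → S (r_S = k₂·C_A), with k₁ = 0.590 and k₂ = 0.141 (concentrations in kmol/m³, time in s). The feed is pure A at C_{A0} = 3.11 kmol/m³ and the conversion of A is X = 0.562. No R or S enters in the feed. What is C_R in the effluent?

1.49 kmol/m³

Exit C_A = C_{A0}(1−X) = 3.11×0.438 = 1.362 kmol/m³.
Rates in a CSTR are evaluated at the outlet concentration: r_R = 0.590×1.362^2 = 1.095, r_S = 0.141×1.362 = 0.1921.
Fraction of consumed A going to R: r_R/(r_R+r_S) = 0.8507.
C_R = 0.8507·C_{A0}·X = 0.8507×3.11×0.562 = 1.49 kmol/m³.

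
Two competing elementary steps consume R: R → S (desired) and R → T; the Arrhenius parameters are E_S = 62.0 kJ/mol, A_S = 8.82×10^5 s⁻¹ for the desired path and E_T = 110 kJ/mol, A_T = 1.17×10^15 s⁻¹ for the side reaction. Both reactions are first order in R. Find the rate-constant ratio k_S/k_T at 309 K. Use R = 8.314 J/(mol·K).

k_S/k_T = (A_S/A_T)·exp[−(E_S−E_T)/(RT)] = (A_S/A_T)·exp[(E_T−E_S)/(RT)].
(E_T−E_S)/(RT) = (110−62.0)×10³/(8.314×309) = 48000/2569 = 18.68.
k_S/k_T = (8.82×10^5/1.17×10^15)·exp(18.68) = 7.538×10^-10 × 1.301×10^8 = 0.0981.

0.0981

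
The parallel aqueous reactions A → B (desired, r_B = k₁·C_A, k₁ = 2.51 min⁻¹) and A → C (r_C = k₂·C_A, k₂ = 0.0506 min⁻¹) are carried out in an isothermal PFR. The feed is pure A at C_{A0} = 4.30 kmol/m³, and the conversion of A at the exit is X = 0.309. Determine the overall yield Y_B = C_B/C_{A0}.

C_A = C_{A0}(1−X) = 2.971 kmol/m³.
Both paths are first order in A, so the instantaneous fraction to B is constant: dC_B/d(−C_A) = k₁/(k₁+k₂) = 0.9802.
C_B = 0.9802·(C_{A0}−C_A) = 0.9802×1.329 = 1.30 kmol/m³.
Y_B = C_B/C_{A0} = 1.302/4.30 = 0.303.

0.303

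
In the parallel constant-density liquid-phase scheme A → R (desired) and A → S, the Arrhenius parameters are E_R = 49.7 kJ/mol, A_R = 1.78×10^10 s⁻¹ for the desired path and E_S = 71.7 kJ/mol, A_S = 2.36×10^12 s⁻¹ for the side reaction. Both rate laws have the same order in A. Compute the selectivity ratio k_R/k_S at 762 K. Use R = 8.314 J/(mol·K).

With equal orders, S_{R/S} = k_R/k_S = (A_R/A_S)·exp[(E_S−E_R)/(RT)].
(E_S−E_R)/(RT) = (71.7−49.7)×10³/(8.314×762) = 22000/6335 = 3.473.
k_R/k_S = (1.78×10^10/2.36×10^12)·exp(3.473) = 0.007542 × 32.22 = 0.243.
Since E_R < E_S, lowering the temperature improves selectivity toward R.

0.243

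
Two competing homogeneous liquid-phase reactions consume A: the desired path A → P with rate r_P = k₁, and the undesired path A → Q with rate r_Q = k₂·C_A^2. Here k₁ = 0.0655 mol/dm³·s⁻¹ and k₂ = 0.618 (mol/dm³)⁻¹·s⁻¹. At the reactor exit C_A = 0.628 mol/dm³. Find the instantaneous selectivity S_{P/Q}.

S_{P/Q} = r_P/r_Q = (k₁)/(k₂·C_A^2) = (k₁/k₂)·C_A^-2.
= (0.0655) / (0.618×0.6280^2) = 0.06550/0.2437 = 0.269.
The undesired path is higher order in A, so low C_A (CSTR or dilute feed) favours P.

0.269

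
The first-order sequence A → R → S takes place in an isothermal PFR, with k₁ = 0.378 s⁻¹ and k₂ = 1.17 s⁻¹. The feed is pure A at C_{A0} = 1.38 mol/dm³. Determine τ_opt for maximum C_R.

1.43 s

Setting dC_R/dτ = 0 gives τ_opt = ln(k₂/k₁)/(k₂−k₁).
= ln(1.17/0.378)/(1.17−0.378) = ln(3.095)/0.7920 = 1.130/0.7920 = 1.43 s.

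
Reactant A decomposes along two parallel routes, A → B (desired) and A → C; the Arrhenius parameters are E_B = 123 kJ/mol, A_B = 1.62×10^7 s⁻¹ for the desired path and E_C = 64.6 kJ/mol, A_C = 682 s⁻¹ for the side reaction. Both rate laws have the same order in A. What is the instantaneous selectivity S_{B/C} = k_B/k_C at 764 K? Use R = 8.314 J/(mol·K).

2.41

k_B/k_C = (A_B/A_C)·exp[−(E_B−E_C)/(RT)] = (A_B/A_C)·exp[(E_C−E_B)/(RT)].
(E_C−E_B)/(RT) = (64.6−123)×10³/(8.314×764) = -58400/6352 = -9.194.
k_B/k_C = (1.62×10^7/682)·exp(-9.194) = 23754 × 1.016×10^-4 = 2.41.
Since E_B > E_C, raising the temperature improves selectivity toward B.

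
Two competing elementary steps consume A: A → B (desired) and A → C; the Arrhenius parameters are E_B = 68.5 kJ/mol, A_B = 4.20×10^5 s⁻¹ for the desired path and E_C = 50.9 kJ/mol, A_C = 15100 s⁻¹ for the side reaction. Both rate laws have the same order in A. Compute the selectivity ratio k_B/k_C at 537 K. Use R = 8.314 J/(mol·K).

With equal orders, S_{B/C} = k_B/k_C = (A_B/A_C)·exp[(E_C−E_B)/(RT)].
(E_C−E_B)/(RT) = (50.9−68.5)×10³/(8.314×537) = -17600/4465 = -3.942.
k_B/k_C = (4.20×10^5/15100)·exp(-3.942) = 27.81 × 0.01941 = 0.540.

0.540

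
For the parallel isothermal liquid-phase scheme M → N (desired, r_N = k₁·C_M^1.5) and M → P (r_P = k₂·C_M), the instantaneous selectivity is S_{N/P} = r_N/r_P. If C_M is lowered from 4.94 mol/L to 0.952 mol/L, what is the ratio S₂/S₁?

0.439

S_{N/P} = (k₁/k₂)·C_M^0.5, so S₂/S₁ = (C_{M,2}/C_{M,1})^0.5.
= (0.952/4.94)^0.5 = (0.1927)^0.5 = 0.439.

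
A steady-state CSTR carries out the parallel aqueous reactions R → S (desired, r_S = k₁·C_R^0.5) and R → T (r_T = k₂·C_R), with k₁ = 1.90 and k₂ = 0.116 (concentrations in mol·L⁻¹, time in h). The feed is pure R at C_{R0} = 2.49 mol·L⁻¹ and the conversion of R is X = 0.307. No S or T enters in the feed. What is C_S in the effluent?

Exit C_R = C_{R0}(1−X) = 2.49×0.693 = 1.726 mol·L⁻¹.
A CSTR operates uniformly at the exit composition, giving r_S = 2.496 and r_T = 0.2002 (each k·C_R^n at C_R = 1.726).
Fraction of consumed R going to S: r_S/(r_S+r_T) = 0.9258.
C_S = 0.9258·C_{R0}·X = 0.9258×2.49×0.307 = 0.708 mol·L⁻¹.

0.708 mol·L⁻¹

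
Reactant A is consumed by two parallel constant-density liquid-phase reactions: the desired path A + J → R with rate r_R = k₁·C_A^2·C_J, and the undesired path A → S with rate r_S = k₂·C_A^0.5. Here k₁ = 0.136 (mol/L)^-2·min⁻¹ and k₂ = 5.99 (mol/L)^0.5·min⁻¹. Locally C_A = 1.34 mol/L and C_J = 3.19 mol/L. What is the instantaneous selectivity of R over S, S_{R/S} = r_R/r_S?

0.112

S_{R/S} = r_R/r_S = (k₁·C_A^2·C_J)/(k₂·C_A^0.5) = (k₁/k₂)·C_A^1.5·C_J.
= (0.136×1.340^2×3.190) / (5.99×1.340^0.5) = 0.7790/6.934 = 0.112.
Since the desired path is higher order in A, keeping C_A high (PFR or concentrated feed) favours R.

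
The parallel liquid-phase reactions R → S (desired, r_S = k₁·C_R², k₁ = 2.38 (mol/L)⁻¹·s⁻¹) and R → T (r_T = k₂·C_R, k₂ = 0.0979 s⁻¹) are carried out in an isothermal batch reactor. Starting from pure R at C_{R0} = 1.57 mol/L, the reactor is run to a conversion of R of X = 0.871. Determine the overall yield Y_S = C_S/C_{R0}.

0.822

C_R = C_{R0}(1−X) = 0.2025 mol/L.
Along a PFR/batch, dC_T/dC_R = −r_T/(r_S+r_T) = −k₂/(k₂+k₁·C_R).
Integrating from C_{R0} to C_R: C_T = (0.0979/2.38)·ln[(0.0979+2.38·1.57)/(0.0979+2.38·0.203)] = 0.04113·ln(3.835/0.5799) = 0.07770 mol/L.
Then C_S = (C_{R0}−C_R) − C_T = 1.367 − 0.07770 = 1.290 mol/L.
Y_S = C_S/C_{R0} = 1.290/1.57 = 0.822.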